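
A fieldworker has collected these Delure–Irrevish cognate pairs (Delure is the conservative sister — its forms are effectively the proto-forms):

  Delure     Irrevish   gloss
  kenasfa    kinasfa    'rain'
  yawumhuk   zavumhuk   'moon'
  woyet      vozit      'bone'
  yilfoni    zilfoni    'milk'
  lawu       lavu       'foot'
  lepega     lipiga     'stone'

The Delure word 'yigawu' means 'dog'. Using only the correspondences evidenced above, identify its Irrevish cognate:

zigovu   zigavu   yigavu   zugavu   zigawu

yilfoni ~ zilfoni — Delure y corresponds to Irrevish z word-initially before a front vowel.
yawumhuk ~ zavumhuk, lawu ~ lavu — Delure w corresponds to Irrevish v between vowels (before a back vowel).
Applying these to Delure 'yigawu':
  yigawu → zigawu   (y→z word-initially before a front vowel)
  zigawu → zigavu   (w→v between vowels (before a back vowel))
So the Irrevish cognate is 'zigavu'.

zigavu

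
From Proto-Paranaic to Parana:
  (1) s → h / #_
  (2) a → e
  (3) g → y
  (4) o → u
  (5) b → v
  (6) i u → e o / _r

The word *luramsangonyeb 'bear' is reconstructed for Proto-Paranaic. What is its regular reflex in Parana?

loremsenyunyev

Parana: start from *luramsangonyeb.
  rule 1: no change — luramsangonyeb
  rule 2 (vowel merger): luramsangonyeb → luremsengonyeb
  rule 3 (unconditioned shift): luremsengonyeb → luremsenyonyeb
  rule 4 (vowel merger): luremsenyonyeb → luremsenyunyeb
  rule 5 (unconditioned shift): luremsenyunyeb → luremsenyunyev
  rule 6 (pre-rhotic lowering): luremsenyunyev → loremsenyunyev
  ⇒ Parana loremsenyunyev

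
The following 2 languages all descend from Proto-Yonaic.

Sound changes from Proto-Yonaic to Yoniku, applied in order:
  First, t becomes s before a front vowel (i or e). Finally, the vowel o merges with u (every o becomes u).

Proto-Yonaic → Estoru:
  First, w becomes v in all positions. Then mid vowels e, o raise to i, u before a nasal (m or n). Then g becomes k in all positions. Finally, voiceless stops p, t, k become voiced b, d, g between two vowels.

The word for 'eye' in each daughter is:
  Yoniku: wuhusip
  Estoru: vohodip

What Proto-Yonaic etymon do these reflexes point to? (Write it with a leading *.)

Position 2: Yoniku has u, Estoru has o. Estoru preserves o here (none of its changes turn any other segment into o), so the proto-segment is *o.
Position 4: Yoniku has u, Estoru has o. Estoru preserves o here (none of its changes turn any other segment into o), so the proto-segment is *o.
Position 5: Yoniku has s, Estoru has d. Taking the neighbouring segments as reconstructed: Yoniku s could go back to *t or *s; Estoru d could go back to *t or *d — the one source consistent with every daughter is *t.
Continuing position by position gives *wohotip; check it forward:
Yoniku: start from *wohotip.
  rule 1 (palatalisation): wohotip → wohosip
  rule 2 (vowel merger): wohosip → wuhusip
  ⇒ Yoniku wuhusip
Estoru: *wohotip > vohotip > vohodip  (by unconditioned shift, intervocalic voicing)
*wohotip is the unique common source.

*wohotip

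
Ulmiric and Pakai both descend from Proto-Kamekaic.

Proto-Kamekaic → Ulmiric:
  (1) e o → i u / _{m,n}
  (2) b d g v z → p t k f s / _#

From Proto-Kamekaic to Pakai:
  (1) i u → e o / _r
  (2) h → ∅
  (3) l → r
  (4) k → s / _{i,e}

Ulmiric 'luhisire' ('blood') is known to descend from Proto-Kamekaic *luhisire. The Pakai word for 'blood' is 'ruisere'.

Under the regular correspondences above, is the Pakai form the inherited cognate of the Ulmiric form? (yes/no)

Derive the expected Pakai reflex of *luhisire:
Pakai: *luhisire
  luhisire → luhisere   [pre-rhotic lowering]
  luhisere → luisere   [h-loss]
  luisere → ruisere   [unconditioned shift]
  ruisere (rule 4 does not apply)
  giving Pakai ruisere.
Pakai 'ruisere' matches the regular reflex exactly, so the pair is cognate.

yes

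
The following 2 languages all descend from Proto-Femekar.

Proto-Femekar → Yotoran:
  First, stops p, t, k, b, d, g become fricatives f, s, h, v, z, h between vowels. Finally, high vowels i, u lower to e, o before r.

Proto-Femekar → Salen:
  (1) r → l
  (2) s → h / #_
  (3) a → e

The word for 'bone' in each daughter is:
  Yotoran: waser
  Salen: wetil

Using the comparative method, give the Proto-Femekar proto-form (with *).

Position 2: Yotoran has a, Salen has e. Yotoran preserves a here (none of its changes turn any other segment into a), so the proto-segment is *a.
Position 4: Yotoran has e, Salen has i. Salen preserves i here (none of its changes turn any other segment into i), so the proto-segment is *i.
This points to *watir. Verify forward in each daughter:
Yotoran: *watir
  watir → wasir   [intervocalic lenition]
  wasir → waser   [pre-rhotic lowering]
  giving Yotoran waser.
Salen: *watir > watil > wetil  (by unconditioned shift, vowel merger)
Only *watir yields all of Yotoran waser, Salen wetil.

*watir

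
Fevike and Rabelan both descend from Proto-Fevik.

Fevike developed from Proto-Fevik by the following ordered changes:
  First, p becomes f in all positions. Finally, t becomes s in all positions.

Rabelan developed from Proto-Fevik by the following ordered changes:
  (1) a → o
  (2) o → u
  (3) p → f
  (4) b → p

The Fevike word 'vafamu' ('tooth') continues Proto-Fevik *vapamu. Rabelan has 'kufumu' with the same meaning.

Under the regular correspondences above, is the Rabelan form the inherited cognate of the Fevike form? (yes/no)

no

Derive the expected Rabelan reflex of *vapamu:
Rabelan: *vapamu > vopomu > vupumu > vufumu  (by vowel merger, vowel merger, unconditioned shift)
The regular Rabelan reflex would be 'vufumu', but the attested form is 'kufumu'. The correspondence is irregular, so they are not cognates (the Rabelan form has a different source).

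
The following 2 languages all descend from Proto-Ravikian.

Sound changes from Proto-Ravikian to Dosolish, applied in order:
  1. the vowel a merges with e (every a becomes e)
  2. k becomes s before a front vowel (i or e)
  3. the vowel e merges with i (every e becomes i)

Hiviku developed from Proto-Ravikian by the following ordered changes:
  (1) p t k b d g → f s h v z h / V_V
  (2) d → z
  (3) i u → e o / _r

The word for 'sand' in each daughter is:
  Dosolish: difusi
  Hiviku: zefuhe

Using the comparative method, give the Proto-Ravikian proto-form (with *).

*defuke

Position 1: Dosolish has d, Hiviku has z. Dosolish preserves d here (none of its changes turn any other segment into d), so the proto-segment is *d.
Position 5: Dosolish has s, Hiviku has h. Taking the neighbouring segments as reconstructed: Dosolish s could go back to *k or *s; Hiviku h could go back to *k or *g or *h — the one source consistent with every daughter is *k.
Position 6: Dosolish has i, Hiviku has e. Taking the neighbouring segments as reconstructed: Dosolish i could go back to *a or *e or *i; Hiviku e can only go back to *e — the one source consistent with every daughter is *e.
This points to *defuke. Verify forward in each daughter:
Dosolish: start from *defuke.
  rule 1: no change — defuke
  rule 2 (palatalisation): defuke → defuse
  rule 3 (vowel merger): defuse → difusi
  ⇒ Dosolish difusi
Hiviku: *defuke
  defuke → defuhe   [intervocalic lenition]
  defuhe → zefuhe   [unconditioned shift]
  zefuhe (rule 3 does not apply)
  giving Hiviku zefuhe.
*defuke is the unique common source.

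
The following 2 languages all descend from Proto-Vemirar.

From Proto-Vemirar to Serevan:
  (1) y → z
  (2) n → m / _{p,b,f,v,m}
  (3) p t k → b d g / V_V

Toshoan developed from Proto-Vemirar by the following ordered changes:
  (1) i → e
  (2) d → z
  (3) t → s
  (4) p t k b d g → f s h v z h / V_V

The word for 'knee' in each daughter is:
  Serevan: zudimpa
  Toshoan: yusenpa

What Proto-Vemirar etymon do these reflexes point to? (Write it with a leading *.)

Position 1: Serevan has z, Toshoan has y. Toshoan preserves y here (none of its changes turn any other segment into y), so the proto-segment is *y.
Position 5: Serevan has m, Toshoan has n. Toshoan preserves n here (none of its changes turn any other segment into n), so the proto-segment is *n.
Verify the candidate proto-form against each daughter:
Serevan: *yutinpa
  yutinpa → zutinpa   [unconditioned shift]
  zutinpa → zutimpa   [nasal place assimilation]
  zutimpa → zudimpa   [intervocalic voicing]
  giving Serevan zudimpa.
Toshoan: start from *yutinpa.
  rule 1 (vowel merger): yutinpa → yutenpa
  rule 2: no change — yutenpa
  rule 3 (unconditioned shift): yutenpa → yusenpa
  rule 4: no change — yusenpa
  ⇒ Toshoan yusenpa
*yutinpa is the unique common source.

*yutinpa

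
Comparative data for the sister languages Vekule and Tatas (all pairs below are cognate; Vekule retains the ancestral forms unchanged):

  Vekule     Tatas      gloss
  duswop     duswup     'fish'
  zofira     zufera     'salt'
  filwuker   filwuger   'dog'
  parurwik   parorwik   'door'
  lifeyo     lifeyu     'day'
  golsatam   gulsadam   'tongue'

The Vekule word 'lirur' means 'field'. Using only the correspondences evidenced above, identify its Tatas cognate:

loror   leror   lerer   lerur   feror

zofira ~ zufera — Vekule i corresponds to Tatas e after a consonant, before r.
parurwik ~ parorwik — Vekule u corresponds to Tatas o after a consonant, before r.
Applying these to Vekule 'lirur':
  lirur → lerur   (i→e after a consonant, before r)
  lerur → leror   (u→o after a consonant, before r)
So the Tatas cognate is 'leror'.

leror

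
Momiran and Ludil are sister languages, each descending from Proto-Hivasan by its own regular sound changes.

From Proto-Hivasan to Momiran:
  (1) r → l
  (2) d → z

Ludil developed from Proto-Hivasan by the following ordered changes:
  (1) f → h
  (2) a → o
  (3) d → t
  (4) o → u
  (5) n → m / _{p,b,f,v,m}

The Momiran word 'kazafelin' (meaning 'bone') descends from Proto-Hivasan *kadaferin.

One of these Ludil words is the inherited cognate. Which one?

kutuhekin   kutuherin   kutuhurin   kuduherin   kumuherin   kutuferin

kutuherin

Ludil: *kadaferin > kadaherin > kodoherin > kotoherin > kutuherin  (by unconditioned shift, vowel merger, unconditioned shift, vowel merger)
Only 'kutuherin' matches the regular Ludil development of *kadaferin.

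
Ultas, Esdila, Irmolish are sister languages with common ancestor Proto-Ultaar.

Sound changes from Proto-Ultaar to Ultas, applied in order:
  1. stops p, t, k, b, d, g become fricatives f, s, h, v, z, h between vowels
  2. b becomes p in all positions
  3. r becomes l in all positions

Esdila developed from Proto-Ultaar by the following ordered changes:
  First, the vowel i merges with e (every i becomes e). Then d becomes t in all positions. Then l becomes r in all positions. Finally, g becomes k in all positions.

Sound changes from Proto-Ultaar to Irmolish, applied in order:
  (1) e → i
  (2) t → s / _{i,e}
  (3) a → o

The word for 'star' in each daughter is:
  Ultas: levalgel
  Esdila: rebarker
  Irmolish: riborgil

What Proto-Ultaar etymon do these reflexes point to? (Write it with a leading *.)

Position 3: Ultas has v, Esdila has b, Irmolish has b. Esdila preserves b here (none of its changes turn any other segment into b), so the proto-segment is *b.
Position 6: Ultas has g, Esdila has k, Irmolish has g. Ultas preserves g here (none of its changes turn any other segment into g), so the proto-segment is *g.
This points to *rebargel. Verify forward in each daughter:
Ultas: *rebargel
  rebargel → revargel   [intervocalic lenition]
  revargel (rule 2 does not apply)
  revargel → levalgel   [unconditioned shift]
  giving Ultas levalgel.
Esdila: *rebargel
  rebargel (rule 1 does not apply)
  rebargel (rule 2 does not apply)
  rebargel → rebarger   [unconditioned shift]
  rebarger → rebarker   [unconditioned shift]
  giving Esdila rebarker.
Irmolish: *rebargel > ribargil > riborgil  (by vowel merger, vowel merger)
Only *rebargel yields all of Ultas levalgel, Esdila rebarker, Irmolish riborgil.

*rebargel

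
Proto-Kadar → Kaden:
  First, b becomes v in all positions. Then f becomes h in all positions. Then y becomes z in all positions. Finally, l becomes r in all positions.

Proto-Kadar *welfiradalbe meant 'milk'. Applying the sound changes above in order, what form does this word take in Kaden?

Kaden: *welfiradalbe
  welfiradalbe → welfiradalve   [unconditioned shift]
  welfiradalve → welhiradalve   [unconditioned shift]
  welhiradalve (rule 3 does not apply)
  welhiradalve → werhiradarve   [unconditioned shift]
  giving Kaden werhiradarve.

werhiradarve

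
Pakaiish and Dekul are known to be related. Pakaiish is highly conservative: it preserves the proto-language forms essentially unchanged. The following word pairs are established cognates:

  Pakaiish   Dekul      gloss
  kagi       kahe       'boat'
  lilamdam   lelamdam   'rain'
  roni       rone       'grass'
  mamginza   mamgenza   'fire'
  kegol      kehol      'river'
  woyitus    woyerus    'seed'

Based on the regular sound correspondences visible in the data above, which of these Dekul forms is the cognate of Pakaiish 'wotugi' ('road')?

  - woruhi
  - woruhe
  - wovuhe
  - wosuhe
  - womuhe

woruhe

woyitus ~ woyerus — Pakaiish t corresponds to Dekul r between vowels (before a back vowel).
kagi ~ kahe — Pakaiish g corresponds to Dekul h between vowels (before a front vowel).
kagi ~ kahe, roni ~ rone — Pakaiish i corresponds to Dekul e word-finally.
Applying these to Pakaiish 'wotugi':
  wotugi → worugi   (t→r between vowels (before a back vowel))
  worugi → woruhi   (g→h between vowels (before a front vowel))
  woruhi → woruhe   (i→e word-finally)
So the Dekul cognate is 'woruhe'.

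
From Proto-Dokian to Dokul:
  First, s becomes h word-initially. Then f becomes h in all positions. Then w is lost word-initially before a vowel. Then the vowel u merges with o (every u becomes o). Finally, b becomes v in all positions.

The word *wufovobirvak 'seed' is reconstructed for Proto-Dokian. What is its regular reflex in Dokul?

ohovovirvak

Dokul: start from *wufovobirvak.
  rule 1: no change — wufovobirvak
  rule 2 (unconditioned shift): wufovobirvak → wuhovobirvak
  rule 3 (glide loss): wuhovobirvak → uhovobirvak
  rule 4 (vowel merger): uhovobirvak → ohovobirvak
  rule 5 (unconditioned shift): ohovobirvak → ohovovirvak
  ⇒ Dokul ohovovirvak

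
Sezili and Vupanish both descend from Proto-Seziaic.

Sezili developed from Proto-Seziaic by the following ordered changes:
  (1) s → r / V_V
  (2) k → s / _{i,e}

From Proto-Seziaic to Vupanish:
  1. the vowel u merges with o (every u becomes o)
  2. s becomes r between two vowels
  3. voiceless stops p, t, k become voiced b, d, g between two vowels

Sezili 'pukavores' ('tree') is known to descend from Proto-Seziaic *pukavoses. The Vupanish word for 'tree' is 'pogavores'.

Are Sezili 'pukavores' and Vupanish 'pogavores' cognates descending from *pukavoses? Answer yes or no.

yes

Derive the expected Vupanish reflex of *pukavoses:
Vupanish: *pukavoses > pokavoses > pokavores > pogavores  (by vowel merger, rhotacism, intervocalic voicing)
Vupanish 'pogavores' matches the regular reflex exactly, so the pair is cognate.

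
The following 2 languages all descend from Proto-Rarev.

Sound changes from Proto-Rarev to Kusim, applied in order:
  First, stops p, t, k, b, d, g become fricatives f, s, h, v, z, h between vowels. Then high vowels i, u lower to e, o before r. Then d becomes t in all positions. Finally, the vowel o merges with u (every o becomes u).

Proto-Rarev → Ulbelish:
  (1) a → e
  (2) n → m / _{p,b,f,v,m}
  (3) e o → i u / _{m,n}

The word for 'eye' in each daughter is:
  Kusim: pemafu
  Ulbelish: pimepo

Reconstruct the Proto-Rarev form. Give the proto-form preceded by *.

Position 5: Kusim has f, Ulbelish has p. Ulbelish preserves p here (none of its changes turn any other segment into p), so the proto-segment is *p.
Position 2: Kusim has e, Ulbelish has i. Taking the neighbouring segments as reconstructed: Kusim e can only go back to *e; Ulbelish i could go back to *a or *e or *i — the one source consistent with every daughter is *e.
Position 6: Kusim has u, Ulbelish has o. Ulbelish preserves o here (none of its changes turn any other segment into o), so the proto-segment is *o.
Verify the candidate proto-form against each daughter:
Kusim: *pemapo > pemafo > pemafu  (by intervocalic lenition, vowel merger)
Ulbelish: *pemapo
  pemapo → pemepo   [vowel merger]
  pemepo (rule 2 does not apply)
  pemepo → pimepo   [pre-nasal raising]
  giving Ulbelish pimepo.
*pemapo is the unique common source.

*pemapo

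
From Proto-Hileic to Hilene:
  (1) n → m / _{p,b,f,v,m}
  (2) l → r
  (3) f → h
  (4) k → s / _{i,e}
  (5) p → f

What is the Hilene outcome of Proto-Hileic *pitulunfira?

fiturumhira

Hilene: *pitulunfira
  pitulunfira → pitulumfira   [nasal place assimilation]
  pitulumfira → piturumfira   [unconditioned shift]
  piturumfira → piturumhira   [unconditioned shift]
  piturumhira (rule 4 does not apply)
  piturumhira → fiturumhira   [unconditioned shift]
  giving Hilene fiturumhira.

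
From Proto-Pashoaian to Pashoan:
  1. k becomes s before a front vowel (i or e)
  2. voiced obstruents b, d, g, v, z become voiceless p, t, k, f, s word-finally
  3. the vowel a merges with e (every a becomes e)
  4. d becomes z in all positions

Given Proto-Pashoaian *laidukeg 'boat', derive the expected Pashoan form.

leizusek

Pashoan: *laidukeg > laiduseg > laidusek > leidusek > leizusek  (by palatalisation, final devoicing, vowel merger, unconditioned shift)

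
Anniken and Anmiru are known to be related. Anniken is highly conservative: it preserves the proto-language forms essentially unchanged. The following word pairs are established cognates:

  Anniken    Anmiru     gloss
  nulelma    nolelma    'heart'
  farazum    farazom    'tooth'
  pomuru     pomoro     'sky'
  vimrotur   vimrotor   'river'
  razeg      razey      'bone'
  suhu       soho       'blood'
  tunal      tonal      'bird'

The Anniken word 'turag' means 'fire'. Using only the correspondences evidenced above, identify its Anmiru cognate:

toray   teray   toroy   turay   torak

pomuru ~ pomoro, vimrotur ~ vimrotor — Anniken u corresponds to Anmiru o after a consonant, before r.
razeg ~ razey — Anniken g corresponds to Anmiru y word-finally.
Applying these to Anniken 'turag':
  turag → torag   (u→o after a consonant, before r)
  torag → toray   (g→y word-finally)
So the Anmiru cognate is 'toray'.

toray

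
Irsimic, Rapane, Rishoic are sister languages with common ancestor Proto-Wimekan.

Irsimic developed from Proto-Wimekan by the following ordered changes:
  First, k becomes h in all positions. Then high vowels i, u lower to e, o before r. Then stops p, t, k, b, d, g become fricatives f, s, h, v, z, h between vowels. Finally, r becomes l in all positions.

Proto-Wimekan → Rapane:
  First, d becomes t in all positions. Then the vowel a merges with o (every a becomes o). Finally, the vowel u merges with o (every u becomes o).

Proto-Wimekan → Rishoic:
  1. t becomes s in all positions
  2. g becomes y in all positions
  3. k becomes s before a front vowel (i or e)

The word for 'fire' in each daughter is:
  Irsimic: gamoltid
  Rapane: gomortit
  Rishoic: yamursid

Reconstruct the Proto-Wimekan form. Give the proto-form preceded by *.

Position 4: Irsimic has o, Rapane has o, Rishoic has u. Rishoic preserves u here (none of its changes turn any other segment into u), so the proto-segment is *u.
Position 8: Irsimic has d, Rapane has t, Rishoic has d. Irsimic preserves d here (none of its changes turn any other segment into d), so the proto-segment is *d.
Continuing position by position gives *gamurtid; check it forward:
Irsimic: *gamurtid > gamortid > gamoltid  (by pre-rhotic lowering, unconditioned shift)
Rapane: start from *gamurtid.
  rule 1 (unconditioned shift): gamurtid → gamurtit
  rule 2 (vowel merger): gamurtit → gomurtit
  rule 3 (vowel merger): gomurtit → gomortit
  ⇒ Rapane gomortit
Rishoic: *gamurtid > gamursid > yamursid  (by unconditioned shift, unconditioned shift)
*gamurtid is the unique common source.

*gamurtid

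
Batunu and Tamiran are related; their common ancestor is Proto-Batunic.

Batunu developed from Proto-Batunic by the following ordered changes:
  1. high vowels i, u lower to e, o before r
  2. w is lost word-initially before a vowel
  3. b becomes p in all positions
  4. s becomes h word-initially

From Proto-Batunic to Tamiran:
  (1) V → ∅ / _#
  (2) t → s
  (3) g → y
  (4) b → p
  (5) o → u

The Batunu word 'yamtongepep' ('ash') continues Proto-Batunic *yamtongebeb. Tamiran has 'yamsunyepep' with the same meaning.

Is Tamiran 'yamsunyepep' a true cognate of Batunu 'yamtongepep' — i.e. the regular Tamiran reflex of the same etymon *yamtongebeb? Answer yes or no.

Derive the expected Tamiran reflex of *yamtongebeb:
Tamiran: *yamtongebeb > yamsongebeb > yamsonyebeb > yamsonyepep > yamsunyepep  (by unconditioned shift, unconditioned shift, unconditioned shift, vowel merger)
Tamiran 'yamsunyepep' matches the regular reflex exactly, so the pair is cognate.

yes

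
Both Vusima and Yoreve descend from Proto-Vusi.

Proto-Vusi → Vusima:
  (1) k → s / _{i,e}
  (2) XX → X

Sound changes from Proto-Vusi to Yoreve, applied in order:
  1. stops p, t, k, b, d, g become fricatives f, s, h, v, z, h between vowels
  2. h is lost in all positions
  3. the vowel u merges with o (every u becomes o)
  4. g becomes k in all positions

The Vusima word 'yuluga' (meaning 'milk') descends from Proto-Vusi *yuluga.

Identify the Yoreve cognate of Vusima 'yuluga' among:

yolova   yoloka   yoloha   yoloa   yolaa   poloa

Yoreve: start from *yuluga.
  rule 1 (intervocalic lenition): yuluga → yuluha
  rule 2 (h-loss): yuluha → yulua
  rule 3 (vowel merger): yulua → yoloa
  rule 4: no change — yoloa
  ⇒ Yoreve yoloa

yoloa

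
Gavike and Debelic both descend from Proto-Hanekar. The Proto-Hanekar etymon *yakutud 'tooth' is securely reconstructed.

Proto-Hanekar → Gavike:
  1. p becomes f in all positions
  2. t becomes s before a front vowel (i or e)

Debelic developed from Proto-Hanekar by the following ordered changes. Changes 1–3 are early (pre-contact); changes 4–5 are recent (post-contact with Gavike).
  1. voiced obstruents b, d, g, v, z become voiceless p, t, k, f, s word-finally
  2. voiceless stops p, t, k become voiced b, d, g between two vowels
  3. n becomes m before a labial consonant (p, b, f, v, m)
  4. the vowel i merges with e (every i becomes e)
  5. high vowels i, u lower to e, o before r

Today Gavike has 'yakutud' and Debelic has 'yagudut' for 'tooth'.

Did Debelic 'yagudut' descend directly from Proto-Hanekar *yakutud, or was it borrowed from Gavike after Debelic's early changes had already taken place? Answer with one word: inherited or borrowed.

If inherited, *yakutud would pass through all of Debelic's changes:
Debelic: *yakutud > yakutut > yagudut  (by final devoicing, intervocalic voicing)
If borrowed from Gavike 'yakutud' after the early changes, it would undergo only the recent ones:
  rule 4 (vowel merger): no change (yakutud)
  rule 5 (pre-rhotic lowering): no change (yakutud)
  ⇒ as a loan: yakutud
Debelic 'yagudut' matches the inherited outcome exactly, so it is an inherited cognate, not a loan.

inherited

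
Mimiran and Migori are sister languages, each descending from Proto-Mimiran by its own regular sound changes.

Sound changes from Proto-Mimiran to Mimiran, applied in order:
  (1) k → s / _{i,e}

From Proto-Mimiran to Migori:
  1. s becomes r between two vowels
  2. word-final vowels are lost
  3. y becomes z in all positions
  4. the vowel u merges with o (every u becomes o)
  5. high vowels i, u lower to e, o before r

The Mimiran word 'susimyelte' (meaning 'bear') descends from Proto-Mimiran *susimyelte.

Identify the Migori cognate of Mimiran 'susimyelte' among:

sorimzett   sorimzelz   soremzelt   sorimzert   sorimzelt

sorimzelt

Migori: start from *susimyelte.
  rule 1 (rhotacism): susimyelte → surimyelte
  rule 2 (apocope): surimyelte → surimyelt
  rule 3 (unconditioned shift): surimyelt → surimzelt
  rule 4 (vowel merger): surimzelt → sorimzelt
  rule 5: no change — sorimzelt
  ⇒ Migori sorimzelt
Among the options, 'sorimzelt' alone shows every Migori change applied in order.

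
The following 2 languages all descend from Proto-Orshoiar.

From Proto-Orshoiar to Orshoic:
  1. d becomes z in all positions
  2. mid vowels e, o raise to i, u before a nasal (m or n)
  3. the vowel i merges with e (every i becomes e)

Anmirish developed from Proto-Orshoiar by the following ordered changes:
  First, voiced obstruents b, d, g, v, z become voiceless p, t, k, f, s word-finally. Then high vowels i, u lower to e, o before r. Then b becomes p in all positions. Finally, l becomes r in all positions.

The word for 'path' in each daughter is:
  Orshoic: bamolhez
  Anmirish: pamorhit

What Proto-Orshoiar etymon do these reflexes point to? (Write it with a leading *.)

*bamolhid

Position 8: Orshoic has z, Anmirish has t. Taking the neighbouring segments as reconstructed: Orshoic z could go back to *d or *z; Anmirish t could go back to *t or *d — the one source consistent with every daughter is *d.
Position 5: Orshoic has l, Anmirish has r. Orshoic preserves l here (none of its changes turn any other segment into l), so the proto-segment is *l.
Position 1: Orshoic has b, Anmirish has p. Orshoic preserves b here (none of its changes turn any other segment into b), so the proto-segment is *b.
This points to *bamolhid. Verify forward in each daughter:
Orshoic: start from *bamolhid.
  rule 1 (unconditioned shift): bamolhid → bamolhiz
  rule 2: no change — bamolhiz
  rule 3 (vowel merger): bamolhiz → bamolhez
  ⇒ Orshoic bamolhez
Anmirish: *bamolhid > bamolhit > pamolhit > pamorhit  (by final devoicing, unconditioned shift, unconditioned shift)
*bamolhid is the unique common source.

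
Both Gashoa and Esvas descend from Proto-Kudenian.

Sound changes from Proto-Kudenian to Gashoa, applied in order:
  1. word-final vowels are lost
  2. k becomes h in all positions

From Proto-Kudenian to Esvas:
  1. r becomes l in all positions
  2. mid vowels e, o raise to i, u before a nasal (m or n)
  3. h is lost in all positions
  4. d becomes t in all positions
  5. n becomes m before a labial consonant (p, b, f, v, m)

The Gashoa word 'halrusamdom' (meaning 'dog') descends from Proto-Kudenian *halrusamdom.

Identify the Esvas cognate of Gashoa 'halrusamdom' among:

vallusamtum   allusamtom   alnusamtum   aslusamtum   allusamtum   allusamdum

allusamtum

Esvas: *halrusamdom > hallusamdom > hallusamdum > allusamdum > allusamtum  (by unconditioned shift, pre-nasal raising, h-loss, unconditioned shift)
The other candidates each miss or misapply at least one Esvas change.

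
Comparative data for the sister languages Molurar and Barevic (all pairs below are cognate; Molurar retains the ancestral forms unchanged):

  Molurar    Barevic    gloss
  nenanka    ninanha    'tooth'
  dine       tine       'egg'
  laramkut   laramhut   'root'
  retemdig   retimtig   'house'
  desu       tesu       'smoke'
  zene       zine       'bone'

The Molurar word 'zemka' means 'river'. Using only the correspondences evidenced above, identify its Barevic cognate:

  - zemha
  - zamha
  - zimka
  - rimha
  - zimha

retemdig ~ retimtig — Molurar e corresponds to Barevic i after a consonant, before a nasal.
nenanka ~ ninanha — Molurar k corresponds to Barevic h after a consonant, before a back vowel.
Applying these to Molurar 'zemka':
  zemka → zimka   (e→i after a consonant, before a nasal)
  zimka → zimha   (k→h after a consonant, before a back vowel)
So the Barevic cognate is 'zimha'.

zimha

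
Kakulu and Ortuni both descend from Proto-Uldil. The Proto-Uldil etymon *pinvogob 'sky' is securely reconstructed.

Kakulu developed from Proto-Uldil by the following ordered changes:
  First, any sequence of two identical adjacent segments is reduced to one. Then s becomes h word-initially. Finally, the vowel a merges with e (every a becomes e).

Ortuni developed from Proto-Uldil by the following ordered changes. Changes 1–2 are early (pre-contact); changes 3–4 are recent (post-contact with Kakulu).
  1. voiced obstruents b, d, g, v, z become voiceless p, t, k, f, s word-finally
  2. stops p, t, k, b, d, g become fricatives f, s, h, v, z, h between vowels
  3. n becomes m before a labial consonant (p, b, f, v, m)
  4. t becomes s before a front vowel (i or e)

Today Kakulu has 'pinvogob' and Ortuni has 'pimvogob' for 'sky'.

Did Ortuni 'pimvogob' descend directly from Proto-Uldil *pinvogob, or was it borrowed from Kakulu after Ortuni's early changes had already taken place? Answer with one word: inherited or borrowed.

borrowed

If inherited, *pinvogob would pass through all of Ortuni's changes:
Ortuni: start from *pinvogob.
  rule 1 (final devoicing): pinvogob → pinvogop
  rule 2 (intervocalic lenition): pinvogop → pinvohop
  rule 3 (nasal place assimilation): pinvohop → pimvohop
  rule 4: no change — pimvohop
  ⇒ Ortuni pimvohop
If borrowed from Kakulu 'pinvogob' after the early changes, it would undergo only the recent ones:
  rule 3 (nasal place assimilation): pinvogob → pimvogob
  rule 4 (palatalisation): no change (pimvogob)
  ⇒ as a loan: pimvogob
Ortuni 'pimvogob' matches the loan outcome 'pimvogob', not the inherited 'pimvohop' — it skipped the early Ortuni changes, so it was borrowed from Kakulu.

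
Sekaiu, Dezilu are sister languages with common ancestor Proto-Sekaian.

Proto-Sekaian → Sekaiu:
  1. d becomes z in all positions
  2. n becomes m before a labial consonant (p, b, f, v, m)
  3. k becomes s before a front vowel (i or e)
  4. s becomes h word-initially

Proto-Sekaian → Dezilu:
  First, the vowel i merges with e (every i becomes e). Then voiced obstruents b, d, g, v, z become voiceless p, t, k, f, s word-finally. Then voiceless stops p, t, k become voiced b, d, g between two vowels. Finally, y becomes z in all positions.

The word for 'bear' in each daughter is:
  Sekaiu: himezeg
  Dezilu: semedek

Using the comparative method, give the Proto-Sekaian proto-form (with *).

Position 2: Sekaiu has i, Dezilu has e. Sekaiu preserves i here (none of its changes turn any other segment into i), so the proto-segment is *i.
Position 5: Sekaiu has z, Dezilu has d. Taking the neighbouring segments as reconstructed: Sekaiu z could go back to *d or *z; Dezilu d could go back to *t or *d — the one source consistent with every daughter is *d.
Position 7: Sekaiu has g, Dezilu has k. Sekaiu preserves g here (none of its changes turn any other segment into g), so the proto-segment is *g.
Continuing position by position gives *simedeg; check it forward:
Sekaiu: *simedeg > simezeg > himezeg  (by unconditioned shift, debuccalisation)
Dezilu: *simedeg > semedeg > semedek  (by vowel merger, final devoicing)
No other proto-form is consistent with every reflex, so the reconstruction is *simedeg.

*simedeg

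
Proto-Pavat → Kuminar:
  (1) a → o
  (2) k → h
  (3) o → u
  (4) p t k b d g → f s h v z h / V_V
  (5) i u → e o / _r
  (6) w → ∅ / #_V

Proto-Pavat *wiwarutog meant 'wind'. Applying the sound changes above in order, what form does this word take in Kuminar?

Kuminar: start from *wiwarutog.
  rule 1 (vowel merger): wiwarutog → wiworutog
  rule 2: no change — wiworutog
  rule 3 (vowel merger): wiworutog → wiwurutug
  rule 4 (intervocalic lenition): wiwurutug → wiwurusug
  rule 5 (pre-rhotic lowering): wiwurusug → wiworusug
  rule 6 (glide loss): wiworusug → iworusug
  ⇒ Kuminar iworusug

iworusug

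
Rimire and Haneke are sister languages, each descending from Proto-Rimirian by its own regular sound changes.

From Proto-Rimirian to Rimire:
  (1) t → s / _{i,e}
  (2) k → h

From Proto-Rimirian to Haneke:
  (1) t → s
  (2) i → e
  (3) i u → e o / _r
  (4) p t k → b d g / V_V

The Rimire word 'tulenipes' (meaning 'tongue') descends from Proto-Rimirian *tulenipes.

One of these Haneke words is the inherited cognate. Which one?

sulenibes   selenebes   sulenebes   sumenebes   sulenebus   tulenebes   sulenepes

sulenebes

Haneke: *tulenipes > sulenipes > sulenepes > sulenebes  (by unconditioned shift, vowel merger, intervocalic voicing)
Among the options, 'sulenebes' alone shows every Haneke change applied in order.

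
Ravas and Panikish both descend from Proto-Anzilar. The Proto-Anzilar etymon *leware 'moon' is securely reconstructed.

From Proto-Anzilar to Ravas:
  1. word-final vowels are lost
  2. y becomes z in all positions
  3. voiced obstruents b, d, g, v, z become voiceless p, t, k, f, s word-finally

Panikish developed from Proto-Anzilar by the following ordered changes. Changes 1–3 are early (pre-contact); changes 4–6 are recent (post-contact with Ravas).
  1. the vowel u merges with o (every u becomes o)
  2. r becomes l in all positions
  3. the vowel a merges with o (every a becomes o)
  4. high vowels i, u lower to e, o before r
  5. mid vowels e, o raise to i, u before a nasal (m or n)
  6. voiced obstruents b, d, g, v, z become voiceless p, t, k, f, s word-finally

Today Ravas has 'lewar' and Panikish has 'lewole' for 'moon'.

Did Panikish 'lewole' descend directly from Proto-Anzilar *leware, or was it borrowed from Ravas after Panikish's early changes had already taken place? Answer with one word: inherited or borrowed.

If inherited, *leware would pass through all of Panikish's changes:
Panikish: *leware > lewale > lewole  (by unconditioned shift, vowel merger)
If borrowed from Ravas 'lewar' after the early changes, it would undergo only the recent ones:
  rule 4 (pre-rhotic lowering): no change (lewar)
  rule 5 (pre-nasal raising): no change (lewar)
  rule 6 (final devoicing): no change (lewar)
  ⇒ as a loan: lewar
Panikish 'lewole' matches the inherited outcome exactly, so it is an inherited cognate, not a loan.

inherited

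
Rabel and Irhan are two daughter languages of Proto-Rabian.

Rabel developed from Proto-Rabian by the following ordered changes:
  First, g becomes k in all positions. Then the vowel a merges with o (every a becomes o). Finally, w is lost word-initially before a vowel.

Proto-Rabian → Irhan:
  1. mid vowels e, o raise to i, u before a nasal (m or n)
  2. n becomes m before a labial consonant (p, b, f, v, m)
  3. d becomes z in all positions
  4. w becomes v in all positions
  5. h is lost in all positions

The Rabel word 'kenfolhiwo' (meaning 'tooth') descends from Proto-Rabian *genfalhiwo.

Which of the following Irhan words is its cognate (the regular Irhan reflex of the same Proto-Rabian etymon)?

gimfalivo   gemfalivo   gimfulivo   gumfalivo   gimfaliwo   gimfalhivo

gimfalivo

Irhan: *genfalhiwo > ginfalhiwo > gimfalhiwo > gimfalhivo > gimfalivo  (by pre-nasal raising, nasal place assimilation, unconditioned shift, h-loss)
Among the options, 'gimfalivo' alone shows every Irhan change applied in order.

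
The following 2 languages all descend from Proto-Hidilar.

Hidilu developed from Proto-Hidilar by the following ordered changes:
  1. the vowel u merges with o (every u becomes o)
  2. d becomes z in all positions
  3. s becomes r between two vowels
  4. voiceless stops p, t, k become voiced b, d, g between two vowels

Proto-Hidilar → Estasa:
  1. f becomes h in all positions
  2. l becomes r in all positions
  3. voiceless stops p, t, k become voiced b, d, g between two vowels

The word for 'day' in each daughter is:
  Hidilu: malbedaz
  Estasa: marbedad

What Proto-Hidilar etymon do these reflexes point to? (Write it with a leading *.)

Position 6: Hidilu has d, Estasa has d. In Hidilu, d can only continue *t, so the proto-segment is *t.
Position 3: Hidilu has l, Estasa has r. Hidilu preserves l here (none of its changes turn any other segment into l), so the proto-segment is *l.
This points to *malbetad. Verify forward in each daughter:
Hidilu: *malbetad
  malbetad (rule 1 does not apply)
  malbetad → malbetaz   [unconditioned shift]
  malbetaz (rule 3 does not apply)
  malbetaz → malbedaz   [intervocalic voicing]
  giving Hidilu malbedaz.
Estasa: start from *malbetad.
  rule 1: no change — malbetad
  rule 2 (unconditioned shift): malbetad → marbetad
  rule 3 (intervocalic voicing): marbetad → marbedad
  ⇒ Estasa marbedad
*malbetad is the unique common source.

*malbetad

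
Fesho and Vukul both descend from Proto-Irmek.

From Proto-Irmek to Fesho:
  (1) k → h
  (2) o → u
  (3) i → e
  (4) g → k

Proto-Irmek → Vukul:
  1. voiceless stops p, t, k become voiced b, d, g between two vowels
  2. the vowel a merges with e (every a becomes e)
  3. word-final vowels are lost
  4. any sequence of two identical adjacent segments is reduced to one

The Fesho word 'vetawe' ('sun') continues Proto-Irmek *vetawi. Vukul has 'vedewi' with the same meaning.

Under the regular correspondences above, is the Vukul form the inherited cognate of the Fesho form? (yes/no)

Derive the expected Vukul reflex of *vetawi:
Vukul: start from *vetawi.
  rule 1 (intervocalic voicing): vetawi → vedawi
  rule 2 (vowel merger): vedawi → vedewi
  rule 3 (apocope): vedewi → vedew
  rule 4: no change — vedew
  ⇒ Vukul vedew
The regular Vukul reflex would be 'vedew', but the attested form is 'vedewi'. The correspondence is irregular, so they are not cognates (the Vukul form has a different source).

no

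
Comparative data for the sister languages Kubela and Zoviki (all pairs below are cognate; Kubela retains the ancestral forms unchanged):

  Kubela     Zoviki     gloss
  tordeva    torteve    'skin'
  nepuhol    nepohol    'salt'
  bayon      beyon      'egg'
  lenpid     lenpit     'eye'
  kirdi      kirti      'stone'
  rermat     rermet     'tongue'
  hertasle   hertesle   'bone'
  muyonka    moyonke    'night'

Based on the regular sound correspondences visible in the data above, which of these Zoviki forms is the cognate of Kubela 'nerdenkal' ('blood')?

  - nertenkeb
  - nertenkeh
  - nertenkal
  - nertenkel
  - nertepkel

nertenkel

tordeva ~ torteve — Kubela d corresponds to Zoviki t after a consonant, before a front vowel.
bayon ~ beyon, rermat ~ rermet — Kubela a corresponds to Zoviki e after a consonant, before a consonant other than r, m, n, p, b, f, v.
Applying these to Kubela 'nerdenkal':
  nerdenkal → nertenkal   (d→t after a consonant, before a front vowel)
  nertenkal → nertenkel   (a→e after a consonant, before a consonant other than r, m, n, p, b, f, v)
So the Zoviki cognate is 'nertenkel'.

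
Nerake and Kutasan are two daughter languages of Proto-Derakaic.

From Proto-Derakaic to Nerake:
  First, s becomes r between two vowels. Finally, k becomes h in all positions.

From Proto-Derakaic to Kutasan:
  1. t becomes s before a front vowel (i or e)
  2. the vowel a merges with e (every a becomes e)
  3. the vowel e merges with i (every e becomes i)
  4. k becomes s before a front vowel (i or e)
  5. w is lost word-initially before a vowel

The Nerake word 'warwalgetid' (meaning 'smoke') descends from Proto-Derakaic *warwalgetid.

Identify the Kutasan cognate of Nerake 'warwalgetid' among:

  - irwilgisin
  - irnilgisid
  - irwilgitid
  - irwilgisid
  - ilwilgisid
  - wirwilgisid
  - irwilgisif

Kutasan: start from *warwalgetid.
  rule 1 (palatalisation): warwalgetid → warwalgesid
  rule 2 (vowel merger): warwalgesid → werwelgesid
  rule 3 (vowel merger): werwelgesid → wirwilgisid
  rule 4: no change — wirwilgisid
  rule 5 (glide loss): wirwilgisid → irwilgisid
  ⇒ Kutasan irwilgisid

irwilgisid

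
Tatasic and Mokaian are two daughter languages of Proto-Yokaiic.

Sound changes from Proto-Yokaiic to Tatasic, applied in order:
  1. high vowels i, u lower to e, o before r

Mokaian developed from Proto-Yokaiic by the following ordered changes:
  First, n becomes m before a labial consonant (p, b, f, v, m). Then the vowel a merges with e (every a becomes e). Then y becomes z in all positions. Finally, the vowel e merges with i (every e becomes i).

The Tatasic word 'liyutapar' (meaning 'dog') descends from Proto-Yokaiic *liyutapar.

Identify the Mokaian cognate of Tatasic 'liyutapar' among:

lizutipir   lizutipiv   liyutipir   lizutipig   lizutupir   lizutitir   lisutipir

lizutipir

Mokaian: start from *liyutapar.
  rule 1: no change — liyutapar
  rule 2 (vowel merger): liyutapar → liyuteper
  rule 3 (unconditioned shift): liyuteper → lizuteper
  rule 4 (vowel merger): lizuteper → lizutipir
  ⇒ Mokaian lizutipir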